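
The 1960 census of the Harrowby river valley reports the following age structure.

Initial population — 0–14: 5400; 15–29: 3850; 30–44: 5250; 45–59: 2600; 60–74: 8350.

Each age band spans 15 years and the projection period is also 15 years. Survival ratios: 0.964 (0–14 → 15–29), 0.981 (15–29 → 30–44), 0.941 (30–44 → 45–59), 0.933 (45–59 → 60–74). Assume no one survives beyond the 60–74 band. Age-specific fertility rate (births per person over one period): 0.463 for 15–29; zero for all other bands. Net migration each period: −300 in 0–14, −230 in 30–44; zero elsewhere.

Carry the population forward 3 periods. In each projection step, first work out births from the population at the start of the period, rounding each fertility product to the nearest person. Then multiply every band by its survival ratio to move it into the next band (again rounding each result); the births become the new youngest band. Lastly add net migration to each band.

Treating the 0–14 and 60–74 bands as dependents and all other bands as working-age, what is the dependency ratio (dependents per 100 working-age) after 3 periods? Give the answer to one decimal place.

44.6

— Period 1 —
Births: 3850 × 0.463 = 1783
15–29: 5400 × 0.964 = 5206
30–44: 3850 × 0.981 = 3777
45–59: 5250 × 0.941 = 4940
60–74: 2600 × 0.933 = 2426
Net migration: 0–14 − 300 → 1483; 30–44 − 230 → 3547
Population now: 0–14=1483, 15–29=5206, 30–44=3547, 45–59=4940, 60–74=2426
— Period 2 —
Births: 5206 × 0.463 = 2410
15–29: 1483 × 0.964 = 1430
30–44: 5206 × 0.981 = 5107
45–59: 3547 × 0.941 = 3338
60–74: 4940 × 0.933 = 4609
Net migration: 0–14 − 300 → 2110; 30–44 − 230 → 4877
Population now: 0–14=2110, 15–29=1430, 30–44=4877, 45–59=3338, 60–74=4609
— Period 3 —
Births: 1430 × 0.463 = 662
15–29: 2110 × 0.964 = 2034
30–44: 1430 × 0.981 = 1403
45–59: 4877 × 0.941 = 4589
60–74: 3338 × 0.933 = 3114
Net migration: 0–14 − 300 → 362; 30–44 − 230 → 1173
Population now: 0–14=362, 15–29=2034, 30–44=1173, 45–59=4589, 60–74=3114
Dependents (band 0–14 + band 60–74) = 362 + 3114 = 3476; working-age = 7796; ratio = 3476/7796 × 100 = 44.6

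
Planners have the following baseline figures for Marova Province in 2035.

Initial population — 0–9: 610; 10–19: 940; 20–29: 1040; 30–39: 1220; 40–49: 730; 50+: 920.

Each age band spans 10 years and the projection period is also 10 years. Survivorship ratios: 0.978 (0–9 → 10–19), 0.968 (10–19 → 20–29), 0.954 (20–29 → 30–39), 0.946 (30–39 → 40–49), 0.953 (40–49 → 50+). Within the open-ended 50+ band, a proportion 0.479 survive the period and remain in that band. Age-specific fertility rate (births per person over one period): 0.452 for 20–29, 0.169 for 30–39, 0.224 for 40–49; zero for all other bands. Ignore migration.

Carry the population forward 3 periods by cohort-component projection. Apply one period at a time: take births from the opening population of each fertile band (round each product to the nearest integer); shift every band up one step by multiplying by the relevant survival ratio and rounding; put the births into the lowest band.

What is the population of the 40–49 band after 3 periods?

821

Period 1.
Births: 1040 * 0.452 = 470  |  1220 * 0.169 = 206  |  730 * 0.224 = 164 → total 840
10–19: 610 * 0.978 = 597
20–29: 940 * 0.968 = 910
30–39: 1040 * 0.954 = 992
40–49: 1220 * 0.946 = 1154
50+: 730 * 0.953 + 920 * 0.479 = 696 + 441 = 1137
Population now: 0–9=840, 10–19=597, 20–29=910, 30–39=992, 40–49=1154, 50+=1137
Period 2.
Births: 910 * 0.452 = 411  |  992 * 0.169 = 168  |  1154 * 0.224 = 258 → total 837
10–19: 840 * 0.978 = 822
20–29: 597 * 0.968 = 578
30–39: 910 * 0.954 = 868
40–49: 992 * 0.946 = 938
50+: 1154 * 0.953 + 1137 * 0.479 = 1100 + 545 = 1645
Population now: 0–9=837, 10–19=822, 20–29=578, 30–39=868, 40–49=938, 50+=1645
Period 3.
Births: 578 * 0.452 = 261  |  868 * 0.169 = 147  |  938 * 0.224 = 210 → total 618
10–19: 837 * 0.978 = 819
20–29: 822 * 0.968 = 796
30–39: 578 * 0.954 = 551
40–49: 868 * 0.946 = 821
50+: 938 * 0.953 + 1645 * 0.479 = 894 + 788 = 1682
Population now: 0–9=618, 10–19=819, 20–29=796, 30–39=551, 40–49=821, 50+=1682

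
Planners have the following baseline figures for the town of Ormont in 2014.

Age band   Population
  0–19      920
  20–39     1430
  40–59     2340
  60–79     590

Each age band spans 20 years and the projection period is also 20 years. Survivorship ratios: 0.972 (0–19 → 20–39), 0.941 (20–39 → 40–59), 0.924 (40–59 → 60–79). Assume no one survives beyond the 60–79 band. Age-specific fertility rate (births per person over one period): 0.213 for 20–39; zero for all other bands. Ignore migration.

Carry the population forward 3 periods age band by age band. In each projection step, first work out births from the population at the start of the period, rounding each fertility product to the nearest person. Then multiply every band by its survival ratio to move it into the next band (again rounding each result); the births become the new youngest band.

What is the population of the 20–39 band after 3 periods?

— Period 1 —
Births: 1430 × 0.213 = 305
20–39: 920 × 0.972 = 894
40–59: 1430 × 0.941 = 1346
60–79: 2340 × 0.924 = 2162
End of period: [305, 894, 1346, 2162]
— Period 2 —
Births: 894 × 0.213 = 190
20–39: 305 × 0.972 = 296
40–59: 894 × 0.941 = 841
60–79: 1346 × 0.924 = 1244
End of period: [190, 296, 841, 1244]
— Period 3 —
Births: 296 × 0.213 = 63
20–39: 190 × 0.972 = 185
40–59: 296 × 0.941 = 279
60–79: 841 × 0.924 = 777
End of period: [63, 185, 279, 777]

185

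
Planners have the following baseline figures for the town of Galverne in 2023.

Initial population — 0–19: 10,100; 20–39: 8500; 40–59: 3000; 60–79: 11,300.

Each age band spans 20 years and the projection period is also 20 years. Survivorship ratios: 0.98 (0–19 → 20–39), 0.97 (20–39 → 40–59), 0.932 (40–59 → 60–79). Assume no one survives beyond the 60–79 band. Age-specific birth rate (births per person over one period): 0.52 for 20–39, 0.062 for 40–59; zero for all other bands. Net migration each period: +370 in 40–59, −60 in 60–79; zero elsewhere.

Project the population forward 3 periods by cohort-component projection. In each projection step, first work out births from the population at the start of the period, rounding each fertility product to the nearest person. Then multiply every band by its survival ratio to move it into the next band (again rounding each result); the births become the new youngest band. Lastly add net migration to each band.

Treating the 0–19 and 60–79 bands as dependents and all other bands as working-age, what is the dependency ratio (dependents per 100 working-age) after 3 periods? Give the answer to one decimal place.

Let group 1 be 0–19 through group 4 = 60–79.
Period 1.
Births: 8500 × 0.52 = 4420 ; 3000 × 0.062 = 186 ⇒ total 4606
Group 2: 10100 × 0.98 = 9898
Group 3: 8500 × 0.97 = 8245
Group 4: 3000 × 0.932 = 2796
Net migration: Group 3 + 370 → 8615; Group 4 − 60 → 2736
End of period: [4606, 9898, 8615, 2736]
Period 2.
Births: 9898 × 0.52 = 5147 ; 8615 × 0.062 = 534 ⇒ total 5681
Group 2: 4606 × 0.98 = 4514
Group 3: 9898 × 0.97 = 9601
Group 4: 8615 × 0.932 = 8029
Net migration: Group 3 + 370 → 9971; Group 4 − 60 → 7969
End of period: [5681, 4514, 9971, 7969]
Period 3.
Births: 4514 × 0.52 = 2347 ; 9971 × 0.062 = 618 ⇒ total 2965
Group 2: 5681 × 0.98 = 5567
Group 3: 4514 × 0.97 = 4379
Group 4: 9971 × 0.932 = 9293
Net migration: Group 3 + 370 → 4749; Group 4 − 60 → 9233
End of period: [2965, 5567, 4749, 9233]
Dependents (band 0–19 + band 60–79) = 2965 + 9233 = 12198; working-age = 10316; ratio = 12198/10316 × 100 = 118.2

118.2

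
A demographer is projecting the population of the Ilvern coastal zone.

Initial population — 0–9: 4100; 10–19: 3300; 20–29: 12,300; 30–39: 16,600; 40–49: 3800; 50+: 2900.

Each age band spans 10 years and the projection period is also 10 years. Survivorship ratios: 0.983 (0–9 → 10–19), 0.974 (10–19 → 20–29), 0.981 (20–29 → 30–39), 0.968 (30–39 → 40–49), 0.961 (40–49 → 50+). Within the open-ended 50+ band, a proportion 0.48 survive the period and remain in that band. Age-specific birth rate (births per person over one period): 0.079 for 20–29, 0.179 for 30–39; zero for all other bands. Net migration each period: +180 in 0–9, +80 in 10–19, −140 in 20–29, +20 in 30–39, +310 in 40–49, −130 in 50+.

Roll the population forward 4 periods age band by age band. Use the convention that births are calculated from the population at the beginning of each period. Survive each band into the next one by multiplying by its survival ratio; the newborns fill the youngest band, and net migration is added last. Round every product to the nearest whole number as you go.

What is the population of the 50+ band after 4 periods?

Call the groups 1 to 6, youngest first.
Period 1:
Births: 12300 × 0.079 = 972 ; 16600 × 0.179 = 2971 ⇒ total 3943
Group 2: 4100 × 0.983 = 4030
Group 3: 3300 × 0.974 = 3214
Group 4: 12300 × 0.981 = 12066
Group 5: 16600 × 0.968 = 16069
Group 6: 3800 × 0.961 + 2900 × 0.48 = 3652 + 1392 = 5044
Net migration: Group 1 + 180 → 4123; Group 2 + 80 → 4110; Group 3 − 140 → 3074; Group 4 + 20 → 12086; Group 5 + 310 → 16379; Group 6 − 130 → 4914
End of period: [4123, 4110, 3074, 12086, 16379, 4914]
Period 2:
Births: 3074 × 0.079 = 243 ; 12086 × 0.179 = 2163 ⇒ total 2406
Group 2: 4123 × 0.983 = 4053
Group 3: 4110 × 0.974 = 4003
Group 4: 3074 × 0.981 = 3016
Group 5: 12086 × 0.968 = 11699
Group 6: 16379 × 0.961 + 4914 × 0.48 = 15740 + 2359 = 18099
Net migration: Group 1 + 180 → 2586; Group 2 + 80 → 4133; Group 3 − 140 → 3863; Group 4 + 20 → 3036; Group 5 + 310 → 12009; Group 6 − 130 → 17969
End of period: [2586, 4133, 3863, 3036, 12009, 17969]
Period 3:
Births: 3863 × 0.079 = 305 ; 3036 × 0.179 = 543 ⇒ total 848
Group 2: 2586 × 0.983 = 2542
Group 3: 4133 × 0.974 = 4026
Group 4: 3863 × 0.981 = 3790
Group 5: 3036 × 0.968 = 2939
Group 6: 12009 × 0.961 + 17969 × 0.48 = 11541 + 8625 = 20166
Net migration: Group 1 + 180 → 1028; Group 2 + 80 → 2622; Group 3 − 140 → 3886; Group 4 + 20 → 3810; Group 5 + 310 → 3249; Group 6 − 130 → 20036
End of period: [1028, 2622, 3886, 3810, 3249, 20036]
Period 4:
Births: 3886 × 0.079 = 307 ; 3810 × 0.179 = 682 ⇒ total 989
Group 2: 1028 × 0.983 = 1011
Group 3: 2622 × 0.974 = 2554
Group 4: 3886 × 0.981 = 3812
Group 5: 3810 × 0.968 = 3688
Group 6: 3249 × 0.961 + 20036 × 0.48 = 3122 + 9617 = 12739
Net migration: Group 1 + 180 → 1169; Group 2 + 80 → 1091; Group 3 − 140 → 2414; Group 4 + 20 → 3832; Group 5 + 310 → 3998; Group 6 − 130 → 12609
End of period: [1169, 1091, 2414, 3832, 3998, 12609]

12609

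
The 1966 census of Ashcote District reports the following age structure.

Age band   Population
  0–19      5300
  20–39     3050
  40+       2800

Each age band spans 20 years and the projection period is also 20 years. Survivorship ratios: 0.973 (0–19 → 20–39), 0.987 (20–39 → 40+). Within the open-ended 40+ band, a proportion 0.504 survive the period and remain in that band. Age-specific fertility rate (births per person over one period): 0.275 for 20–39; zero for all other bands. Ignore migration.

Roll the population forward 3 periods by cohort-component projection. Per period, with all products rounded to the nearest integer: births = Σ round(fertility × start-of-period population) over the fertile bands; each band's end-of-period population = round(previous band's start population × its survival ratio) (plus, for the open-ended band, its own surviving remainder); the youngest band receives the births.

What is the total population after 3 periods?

Numbering the groups 1..3 from youngest to oldest:
Period 1:
Births: 3050 * 0.275 = 839
Group 2: 5300 * 0.973 = 5157
Group 3: 3050 * 0.987 + 2800 * 0.504 = 3010 + 1411 = 4421
Giving 839 / 5157 / 4421.
Period 2:
Births: 5157 * 0.275 = 1418
Group 2: 839 * 0.973 = 816
Group 3: 5157 * 0.987 + 4421 * 0.504 = 5090 + 2228 = 7318
Giving 1418 / 816 / 7318.
Period 3:
Births: 816 * 0.275 = 224
Group 2: 1418 * 0.973 = 1380
Group 3: 816 * 0.987 + 7318 * 0.504 = 805 + 3688 = 4493
Giving 224 / 1380 / 4493.
Total after period 3: 224 + 1380 + 4493 = 6097

6097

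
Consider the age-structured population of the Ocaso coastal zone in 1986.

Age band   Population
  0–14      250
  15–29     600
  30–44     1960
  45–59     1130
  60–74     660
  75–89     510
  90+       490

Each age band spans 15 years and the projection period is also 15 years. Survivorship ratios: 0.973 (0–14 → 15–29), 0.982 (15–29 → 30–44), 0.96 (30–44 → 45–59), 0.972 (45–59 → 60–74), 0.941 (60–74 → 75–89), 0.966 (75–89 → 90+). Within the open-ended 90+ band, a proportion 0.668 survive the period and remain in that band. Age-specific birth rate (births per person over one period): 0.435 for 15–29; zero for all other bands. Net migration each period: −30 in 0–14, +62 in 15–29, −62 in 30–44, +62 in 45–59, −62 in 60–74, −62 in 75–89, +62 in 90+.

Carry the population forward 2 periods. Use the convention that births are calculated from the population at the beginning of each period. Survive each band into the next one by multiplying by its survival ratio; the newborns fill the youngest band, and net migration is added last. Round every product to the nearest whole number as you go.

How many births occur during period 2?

Period 1:
Births: 600 * 0.435 = 261
15–29: 250 * 0.973 = 243
30–44: 600 * 0.982 = 589
45–59: 1960 * 0.96 = 1882
60–74: 1130 * 0.972 = 1098
75–89: 660 * 0.941 = 621
90+: 510 * 0.966 + 490 * 0.668 = 493 + 327 = 820
Net migration: 0–14 − 30 → 231; 15–29 + 62 → 305; 30–44 − 62 → 527; 45–59 + 62 → 1944; 60–74 − 62 → 1036; 75–89 − 62 → 559; 90+ + 62 → 882
Giving 231 / 305 / 527 / 1944 / 1036 / 559 / 882.
Period 2:
Births: 305 * 0.435 = 133
15–29: 231 * 0.973 = 225
30–44: 305 * 0.982 = 300
45–59: 527 * 0.96 = 506
60–74: 1944 * 0.972 = 1890
75–89: 1036 * 0.941 = 975
90+: 559 * 0.966 + 882 * 0.668 = 540 + 589 = 1129
Net migration: 0–14 − 30 → 103; 15–29 + 62 → 287; 30–44 − 62 → 238; 45–59 + 62 → 568; 60–74 − 62 → 1828; 75–89 − 62 → 913; 90+ + 62 → 1191
Giving 103 / 287 / 238 / 568 / 1828 / 913 / 1191.

133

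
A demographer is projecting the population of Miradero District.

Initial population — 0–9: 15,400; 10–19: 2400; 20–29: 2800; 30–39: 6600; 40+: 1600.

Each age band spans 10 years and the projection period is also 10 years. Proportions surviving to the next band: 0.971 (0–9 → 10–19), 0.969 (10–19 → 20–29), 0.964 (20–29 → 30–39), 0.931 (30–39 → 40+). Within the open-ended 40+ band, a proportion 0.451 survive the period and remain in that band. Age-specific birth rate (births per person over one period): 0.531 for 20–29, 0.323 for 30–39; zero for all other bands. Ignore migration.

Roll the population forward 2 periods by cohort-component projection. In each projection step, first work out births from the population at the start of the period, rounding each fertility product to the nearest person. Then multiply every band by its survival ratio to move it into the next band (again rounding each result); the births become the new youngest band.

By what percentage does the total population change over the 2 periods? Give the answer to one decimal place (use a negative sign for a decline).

After projecting period 1:
Births: 2800 × 0.531 = 1487  |  6600 × 0.323 = 2132 → 3619
10–19: 15400 × 0.971 = 14953
20–29: 2400 × 0.969 = 2326
30–39: 2800 × 0.964 = 2699
40+: 6600 × 0.931 + 1600 × 0.451 = 6145 + 722 = 6867
Population now: 0–9=3619, 10–19=14953, 20–29=2326, 30–39=2699, 40+=6867
After projecting period 2:
Births: 2326 × 0.531 = 1235  |  2699 × 0.323 = 872 → 2107
10–19: 3619 × 0.971 = 3514
20–29: 14953 × 0.969 = 14489
30–39: 2326 × 0.964 = 2242
40+: 2699 × 0.931 + 6867 × 0.451 = 2513 + 3097 = 5610
Population now: 0–9=2107, 10–19=3514, 20–29=14489, 30–39=2242, 40+=5610
Total: 28800 → 27962; change = -838; percentage change = -2.9%

-2.9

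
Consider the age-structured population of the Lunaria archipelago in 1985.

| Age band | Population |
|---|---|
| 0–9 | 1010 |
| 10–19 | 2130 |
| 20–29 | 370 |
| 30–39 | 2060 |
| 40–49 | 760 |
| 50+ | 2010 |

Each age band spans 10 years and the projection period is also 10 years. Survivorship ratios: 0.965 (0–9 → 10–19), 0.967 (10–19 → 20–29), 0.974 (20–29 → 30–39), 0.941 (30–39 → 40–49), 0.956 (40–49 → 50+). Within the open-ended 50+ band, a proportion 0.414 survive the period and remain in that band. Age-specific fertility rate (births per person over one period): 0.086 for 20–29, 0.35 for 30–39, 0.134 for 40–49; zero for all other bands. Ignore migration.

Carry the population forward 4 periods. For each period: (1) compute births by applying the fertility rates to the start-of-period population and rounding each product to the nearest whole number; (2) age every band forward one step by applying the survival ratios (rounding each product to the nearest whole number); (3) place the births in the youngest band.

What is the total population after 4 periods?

5975

Call the bands 1 to 6, youngest first.
— Period 1 —
Births: 370 × 0.086 = 32, 2060 × 0.35 = 721, 760 × 0.134 = 102 — total 855
Band 2: 1010 × 0.965 = 975
Band 3: 2130 × 0.967 = 2060
Band 4: 370 × 0.974 = 360
Band 5: 2060 × 0.941 = 1938
Band 6: 760 × 0.956 + 2010 × 0.414 = 727 + 832 = 1559
→ [855, 975, 2060, 360, 1938, 1559]
— Period 2 —
Births: 2060 × 0.086 = 177, 360 × 0.35 = 126, 1938 × 0.134 = 260 — total 563
Band 2: 855 × 0.965 = 825
Band 3: 975 × 0.967 = 943
Band 4: 2060 × 0.974 = 2006
Band 5: 360 × 0.941 = 339
Band 6: 1938 × 0.956 + 1559 × 0.414 = 1853 + 645 = 2498
→ [563, 825, 943, 2006, 339, 2498]
— Period 3 —
Births: 943 × 0.086 = 81, 2006 × 0.35 = 702, 339 × 0.134 = 45 — total 828
Band 2: 563 × 0.965 = 543
Band 3: 825 × 0.967 = 798
Band 4: 943 × 0.974 = 918
Band 5: 2006 × 0.941 = 1888
Band 6: 339 × 0.956 + 2498 × 0.414 = 324 + 1034 = 1358
→ [828, 543, 798, 918, 1888, 1358]
— Period 4 —
Births: 798 × 0.086 = 69, 918 × 0.35 = 321, 1888 × 0.134 = 253 — total 643
Band 2: 828 × 0.965 = 799
Band 3: 543 × 0.967 = 525
Band 4: 798 × 0.974 = 777
Band 5: 918 × 0.941 = 864
Band 6: 1888 × 0.956 + 1358 × 0.414 = 1805 + 562 = 2367
→ [643, 799, 525, 777, 864, 2367]
Total after period 4: 643 + 799 + 525 + 777 + 864 + 2367 = 5975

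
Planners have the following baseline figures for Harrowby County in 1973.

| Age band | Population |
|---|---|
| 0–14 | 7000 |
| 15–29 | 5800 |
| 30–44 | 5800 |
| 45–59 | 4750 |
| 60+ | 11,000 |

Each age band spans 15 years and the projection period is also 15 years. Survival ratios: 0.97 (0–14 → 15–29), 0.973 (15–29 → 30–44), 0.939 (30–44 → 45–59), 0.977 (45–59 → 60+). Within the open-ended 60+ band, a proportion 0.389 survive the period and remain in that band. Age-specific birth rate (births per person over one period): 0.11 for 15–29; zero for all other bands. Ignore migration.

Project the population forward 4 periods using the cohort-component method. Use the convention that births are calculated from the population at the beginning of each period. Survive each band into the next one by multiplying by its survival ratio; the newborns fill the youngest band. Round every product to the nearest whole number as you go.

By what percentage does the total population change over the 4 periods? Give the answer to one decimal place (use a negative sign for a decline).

Let group 1 be 0–14 through group 5 = 60+.
— Period 1 —
Births: 5800 × 0.11 = 638
Group 2: 7000 × 0.97 = 6790
Group 3: 5800 × 0.973 = 5643
Group 4: 5800 × 0.939 = 5446
Group 5: 4750 × 0.977 + 11000 × 0.389 = 4641 + 4279 = 8920
Giving 638 / 6790 / 5643 / 5446 / 8920.
— Period 2 —
Births: 6790 × 0.11 = 747
Group 2: 638 × 0.97 = 619
Group 3: 6790 × 0.973 = 6607
Group 4: 5643 × 0.939 = 5299
Group 5: 5446 × 0.977 + 8920 × 0.389 = 5321 + 3470 = 8791
Giving 747 / 619 / 6607 / 5299 / 8791.
— Period 3 —
Births: 619 × 0.11 = 68
Group 2: 747 × 0.97 = 725
Group 3: 619 × 0.973 = 602
Group 4: 6607 × 0.939 = 6204
Group 5: 5299 × 0.977 + 8791 × 0.389 = 5177 + 3420 = 8597
Giving 68 / 725 / 602 / 6204 / 8597.
— Period 4 —
Births: 725 × 0.11 = 80
Group 2: 68 × 0.97 = 66
Group 3: 725 × 0.973 = 705
Group 4: 602 × 0.939 = 565
Group 5: 6204 × 0.977 + 8597 × 0.389 = 6061 + 3344 = 9405
Giving 80 / 66 / 705 / 565 / 9405.
Total: 34350 → 10821; change = -23529; percentage change = -68.5%

-68.5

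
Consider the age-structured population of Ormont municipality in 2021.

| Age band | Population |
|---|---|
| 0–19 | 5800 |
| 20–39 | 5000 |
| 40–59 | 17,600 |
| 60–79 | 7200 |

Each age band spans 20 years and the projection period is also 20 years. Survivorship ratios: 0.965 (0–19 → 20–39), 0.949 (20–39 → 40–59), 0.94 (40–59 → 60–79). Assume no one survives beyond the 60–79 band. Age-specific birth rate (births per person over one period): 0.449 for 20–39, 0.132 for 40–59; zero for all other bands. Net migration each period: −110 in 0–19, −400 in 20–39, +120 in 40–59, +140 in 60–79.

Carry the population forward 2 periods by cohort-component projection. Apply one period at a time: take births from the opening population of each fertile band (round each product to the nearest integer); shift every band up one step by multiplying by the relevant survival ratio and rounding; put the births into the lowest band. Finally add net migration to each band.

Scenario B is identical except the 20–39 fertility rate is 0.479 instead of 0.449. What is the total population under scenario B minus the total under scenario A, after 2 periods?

Let band 1 be 0–19 through band 4 = 60–79.
Period 1.
Births: 5000 × 0.449 = 2245, 17600 × 0.132 = 2323 — total 4568
Band 2: 5800 × 0.965 = 5597
Band 3: 5000 × 0.949 = 4745
Band 4: 17600 × 0.94 = 16544
Net migration: Band 1 − 110 → 4458; Band 2 − 400 → 5197; Band 3 + 120 → 4865; Band 4 + 140 → 16684
Giving 4458 / 5197 / 4865 / 16684.
Period 2.
Births: 5197 × 0.449 = 2333, 4865 × 0.132 = 642 — total 2975
Band 2: 4458 × 0.965 = 4302
Band 3: 5197 × 0.949 = 4932
Band 4: 4865 × 0.94 = 4573
Net migration: Band 1 − 110 → 2865; Band 2 − 400 → 3902; Band 3 + 120 → 5052; Band 4 + 140 → 4713
Giving 2865 / 3902 / 5052 / 4713.
Scenario A total after 2 periods: 16532
Scenario B projection —
Period 1.
Births: 5000 × 0.479 = 2395, 17600 × 0.132 = 2323 — total 4718
Band 2: 5800 × 0.965 = 5597
Band 3: 5000 × 0.949 = 4745
Band 4: 17600 × 0.94 = 16544
Net migration: Band 1 − 110 → 4608; Band 2 − 400 → 5197; Band 3 + 120 → 4865; Band 4 + 140 → 16684
Giving 4608 / 5197 / 4865 / 16684.
Period 2.
Births: 5197 × 0.479 = 2489, 4865 × 0.132 = 642 — total 3131
Band 2: 4608 × 0.965 = 4447
Band 3: 5197 × 0.949 = 4932
Band 4: 4865 × 0.94 = 4573
Net migration: Band 1 − 110 → 3021; Band 2 − 400 → 4047; Band 3 + 120 → 5052; Band 4 + 140 → 4713
Giving 3021 / 4047 / 5052 / 4713.
Scenario B total after 2 periods: 16833
Difference B − A = 16833 − 16532 = 301

301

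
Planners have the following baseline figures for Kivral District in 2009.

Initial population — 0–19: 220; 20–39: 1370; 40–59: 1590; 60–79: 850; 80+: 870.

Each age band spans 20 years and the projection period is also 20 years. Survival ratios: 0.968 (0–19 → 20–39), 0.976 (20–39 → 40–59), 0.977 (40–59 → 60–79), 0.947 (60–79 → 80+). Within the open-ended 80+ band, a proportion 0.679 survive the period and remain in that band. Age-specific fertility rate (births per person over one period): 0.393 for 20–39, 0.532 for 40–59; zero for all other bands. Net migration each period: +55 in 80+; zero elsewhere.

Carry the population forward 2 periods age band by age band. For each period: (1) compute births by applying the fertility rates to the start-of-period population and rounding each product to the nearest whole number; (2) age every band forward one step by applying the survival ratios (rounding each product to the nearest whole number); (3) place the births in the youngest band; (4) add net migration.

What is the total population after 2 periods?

6160

Period 1.
Births: 1370 × 0.393 = 538  |  1590 × 0.532 = 846 → 1384
20–39: 220 × 0.968 = 213
40–59: 1370 × 0.976 = 1337
60–79: 1590 × 0.977 = 1553
80+: 850 × 0.947 + 870 × 0.679 = 805 + 591 = 1396
Net migration: 80+ + 55 → 1451
Giving 1384 / 213 / 1337 / 1553 / 1451.
Period 2.
Births: 213 × 0.393 = 84  |  1337 × 0.532 = 711 → 795
20–39: 1384 × 0.968 = 1340
40–59: 213 × 0.976 = 208
60–79: 1337 × 0.977 = 1306
80+: 1553 × 0.947 + 1451 × 0.679 = 1471 + 985 = 2456
Net migration: 80+ + 55 → 2511
Giving 795 / 1340 / 208 / 1306 / 2511.
Total after period 2: 795 + 1340 + 208 + 1306 + 2511 = 6160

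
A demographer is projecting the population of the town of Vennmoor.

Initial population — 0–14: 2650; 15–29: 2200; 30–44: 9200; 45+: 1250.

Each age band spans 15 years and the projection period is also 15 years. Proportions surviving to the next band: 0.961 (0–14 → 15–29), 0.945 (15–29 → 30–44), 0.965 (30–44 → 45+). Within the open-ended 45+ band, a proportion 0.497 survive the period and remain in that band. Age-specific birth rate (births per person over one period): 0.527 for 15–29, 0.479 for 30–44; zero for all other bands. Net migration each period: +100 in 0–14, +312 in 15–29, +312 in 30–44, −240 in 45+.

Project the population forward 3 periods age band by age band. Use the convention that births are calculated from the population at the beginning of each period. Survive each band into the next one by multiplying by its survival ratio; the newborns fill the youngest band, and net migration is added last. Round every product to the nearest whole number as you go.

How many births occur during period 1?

Call the groups 1 to 4, youngest first.
Period 1:
Births: 2200 × 0.527 = 1159  |  9200 × 0.479 = 4407 — total 5566
Group 2: 2650 × 0.961 = 2547
Group 3: 2200 × 0.945 = 2079
Group 4: 9200 × 0.965 + 1250 × 0.497 = 8878 + 621 = 9499
Net migration: Group 1 + 100 → 5666; Group 2 + 312 → 2859; Group 3 + 312 → 2391; Group 4 − 240 → 9259
→ [5666, 2859, 2391, 9259]

5566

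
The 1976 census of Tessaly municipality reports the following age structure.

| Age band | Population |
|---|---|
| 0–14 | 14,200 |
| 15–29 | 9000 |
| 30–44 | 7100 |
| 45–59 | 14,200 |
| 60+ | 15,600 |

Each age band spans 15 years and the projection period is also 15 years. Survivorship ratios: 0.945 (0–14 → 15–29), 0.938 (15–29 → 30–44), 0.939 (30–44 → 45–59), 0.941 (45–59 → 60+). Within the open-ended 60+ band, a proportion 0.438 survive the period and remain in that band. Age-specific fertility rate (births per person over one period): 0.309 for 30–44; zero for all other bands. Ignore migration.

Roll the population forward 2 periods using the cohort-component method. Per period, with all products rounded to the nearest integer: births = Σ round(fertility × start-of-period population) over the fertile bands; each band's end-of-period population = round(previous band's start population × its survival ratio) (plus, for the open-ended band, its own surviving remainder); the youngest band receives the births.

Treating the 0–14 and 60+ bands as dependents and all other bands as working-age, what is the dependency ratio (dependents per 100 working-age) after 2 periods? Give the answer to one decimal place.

78.5

(Bands numbered youngest = 1 to oldest = 5.)
After projecting period 1:
Births: 7100 × 0.309 = 2194
Band 2: 14200 × 0.945 = 13419
Band 3: 9000 × 0.938 = 8442
Band 4: 7100 × 0.939 = 6667
Band 5: 14200 × 0.941 + 15600 × 0.438 = 13362 + 6833 = 20195
End of period: [2194, 13419, 8442, 6667, 20195]
After projecting period 2:
Births: 8442 × 0.309 = 2609
Band 2: 2194 × 0.945 = 2073
Band 3: 13419 × 0.938 = 12587
Band 4: 8442 × 0.939 = 7927
Band 5: 6667 × 0.941 + 20195 × 0.438 = 6274 + 8845 = 15119
End of period: [2609, 2073, 12587, 7927, 15119]
Dependents (band 0–14 + band 60+) = 2609 + 15119 = 17728; working-age = 22587; ratio = 17728/22587 × 100 = 78.5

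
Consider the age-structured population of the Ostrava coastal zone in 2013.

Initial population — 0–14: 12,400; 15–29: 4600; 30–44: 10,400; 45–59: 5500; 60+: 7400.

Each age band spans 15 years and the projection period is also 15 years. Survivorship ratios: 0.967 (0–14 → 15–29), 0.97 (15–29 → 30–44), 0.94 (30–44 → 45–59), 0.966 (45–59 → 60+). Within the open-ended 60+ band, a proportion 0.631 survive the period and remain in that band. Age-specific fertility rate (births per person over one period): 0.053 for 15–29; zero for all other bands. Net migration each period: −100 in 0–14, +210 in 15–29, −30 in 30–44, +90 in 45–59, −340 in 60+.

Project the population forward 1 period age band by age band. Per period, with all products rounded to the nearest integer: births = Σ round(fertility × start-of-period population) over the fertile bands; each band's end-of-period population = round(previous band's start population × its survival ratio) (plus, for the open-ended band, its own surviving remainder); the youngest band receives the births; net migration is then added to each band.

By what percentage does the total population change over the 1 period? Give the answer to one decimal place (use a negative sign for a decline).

-10.0

Numbering the groups 1..5 from youngest to oldest:
[period 1]
Births: 4600 × 0.053 = 244
Group 2: 12400 × 0.967 = 11991
Group 3: 4600 × 0.97 = 4462
Group 4: 10400 × 0.94 = 9776
Group 5: 5500 × 0.966 + 7400 × 0.631 = 5313 + 4669 = 9982
Net migration: Group 1 − 100 → 144; Group 2 + 210 → 12201; Group 3 − 30 → 4432; Group 4 + 90 → 9866; Group 5 − 340 → 9642
Giving 144 / 12201 / 4432 / 9866 / 9642.
Total: 40300 → 36285; change = -4015; percentage change = -10.0%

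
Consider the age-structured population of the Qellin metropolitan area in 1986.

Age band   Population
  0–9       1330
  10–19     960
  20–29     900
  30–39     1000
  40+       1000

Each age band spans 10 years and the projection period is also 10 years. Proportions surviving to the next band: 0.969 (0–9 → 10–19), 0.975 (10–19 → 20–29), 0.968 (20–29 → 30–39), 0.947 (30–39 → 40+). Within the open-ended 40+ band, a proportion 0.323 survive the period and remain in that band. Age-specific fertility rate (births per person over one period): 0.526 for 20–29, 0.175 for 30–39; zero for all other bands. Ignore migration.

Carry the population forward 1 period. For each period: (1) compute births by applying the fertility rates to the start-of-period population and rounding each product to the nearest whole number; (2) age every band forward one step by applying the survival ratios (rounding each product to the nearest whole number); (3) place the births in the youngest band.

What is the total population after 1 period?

5014

— Period 1 —
Births: 900 × 0.526 = 473 ; 1000 × 0.175 = 175 → total 648
10–19: 1330 × 0.969 = 1289
20–29: 960 × 0.975 = 936
30–39: 900 × 0.968 = 871
40+: 1000 × 0.947 + 1000 × 0.323 = 947 + 323 = 1270
→ [648, 1289, 936, 871, 1270]
Total after period 1: 648 + 1289 + 936 + 871 + 1270 = 5014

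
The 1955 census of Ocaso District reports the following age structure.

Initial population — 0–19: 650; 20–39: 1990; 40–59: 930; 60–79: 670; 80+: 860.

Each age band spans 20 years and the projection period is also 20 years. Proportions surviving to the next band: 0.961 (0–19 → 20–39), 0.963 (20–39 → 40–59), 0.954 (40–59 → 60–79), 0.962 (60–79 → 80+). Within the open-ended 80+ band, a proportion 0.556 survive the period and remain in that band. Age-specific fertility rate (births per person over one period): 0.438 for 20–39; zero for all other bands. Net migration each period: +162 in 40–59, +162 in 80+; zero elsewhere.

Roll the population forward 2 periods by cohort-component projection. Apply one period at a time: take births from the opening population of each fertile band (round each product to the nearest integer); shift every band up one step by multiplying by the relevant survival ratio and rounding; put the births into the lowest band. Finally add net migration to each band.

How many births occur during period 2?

274

After projecting period 1:
Births: 1990 × 0.438 = 872
20–39: 650 × 0.961 = 625
40–59: 1990 × 0.963 = 1916
60–79: 930 × 0.954 = 887
80+: 670 × 0.962 + 860 × 0.556 = 645 + 478 = 1123
Net migration: 40–59 + 162 → 2078; 80+ + 162 → 1285
End of period: [872, 625, 2078, 887, 1285]
After projecting period 2:
Births: 625 × 0.438 = 274
20–39: 872 × 0.961 = 838
40–59: 625 × 0.963 = 602
60–79: 2078 × 0.954 = 1982
80+: 887 × 0.962 + 1285 × 0.556 = 853 + 714 = 1567
Net migration: 40–59 + 162 → 764; 80+ + 162 → 1729
End of period: [274, 838, 764, 1982, 1729]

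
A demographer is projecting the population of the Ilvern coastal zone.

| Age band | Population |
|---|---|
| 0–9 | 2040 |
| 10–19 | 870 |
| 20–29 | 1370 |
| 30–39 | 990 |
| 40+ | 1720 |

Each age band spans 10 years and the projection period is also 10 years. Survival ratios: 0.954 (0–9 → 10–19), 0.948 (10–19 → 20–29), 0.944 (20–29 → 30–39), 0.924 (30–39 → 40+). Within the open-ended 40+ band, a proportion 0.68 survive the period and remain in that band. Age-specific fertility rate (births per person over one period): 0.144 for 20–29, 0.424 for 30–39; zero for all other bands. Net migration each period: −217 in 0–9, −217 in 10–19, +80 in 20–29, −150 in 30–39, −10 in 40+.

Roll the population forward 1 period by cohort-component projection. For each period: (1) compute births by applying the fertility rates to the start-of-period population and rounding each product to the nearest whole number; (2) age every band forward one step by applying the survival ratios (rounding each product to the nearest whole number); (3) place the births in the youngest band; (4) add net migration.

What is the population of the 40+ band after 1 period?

Period 1:
Births: 1370 × 0.144 = 197, 990 × 0.424 = 420 → 617
10–19: 2040 × 0.954 = 1946
20–29: 870 × 0.948 = 825
30–39: 1370 × 0.944 = 1293
40+: 990 × 0.924 + 1720 × 0.68 = 915 + 1170 = 2085
Net migration: 0–9 − 217 → 400; 10–19 − 217 → 1729; 20–29 + 80 → 905; 30–39 − 150 → 1143; 40+ − 10 → 2075
Giving 400 / 1729 / 905 / 1143 / 2075.

2075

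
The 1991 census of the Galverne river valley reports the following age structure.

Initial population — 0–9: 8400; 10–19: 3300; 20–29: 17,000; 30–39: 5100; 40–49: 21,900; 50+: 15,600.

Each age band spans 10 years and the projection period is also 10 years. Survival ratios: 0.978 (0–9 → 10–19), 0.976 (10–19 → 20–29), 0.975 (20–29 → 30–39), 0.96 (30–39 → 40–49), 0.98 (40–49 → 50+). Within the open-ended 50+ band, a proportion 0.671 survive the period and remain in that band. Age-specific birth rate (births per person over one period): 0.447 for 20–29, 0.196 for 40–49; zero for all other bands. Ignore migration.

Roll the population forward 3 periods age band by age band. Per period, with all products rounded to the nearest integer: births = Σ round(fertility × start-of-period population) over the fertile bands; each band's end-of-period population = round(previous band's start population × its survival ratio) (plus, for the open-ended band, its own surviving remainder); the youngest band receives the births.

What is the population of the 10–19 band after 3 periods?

(Groups numbered youngest = 1 to oldest = 6.)
After projecting period 1:
Births: 17000 × 0.447 = 7599  |  21900 × 0.196 = 4292 → total 11891
Group 2: 8400 × 0.978 = 8215
Group 3: 3300 × 0.976 = 3221
Group 4: 17000 × 0.975 = 16575
Group 5: 5100 × 0.96 = 4896
Group 6: 21900 × 0.98 + 15600 × 0.671 = 21462 + 10468 = 31930
Giving 11891 / 8215 / 3221 / 16575 / 4896 / 31930.
After projecting period 2:
Births: 3221 × 0.447 = 1440  |  4896 × 0.196 = 960 → total 2400
Group 2: 11891 × 0.978 = 11629
Group 3: 8215 × 0.976 = 8018
Group 4: 3221 × 0.975 = 3140
Group 5: 16575 × 0.96 = 15912
Group 6: 4896 × 0.98 + 31930 × 0.671 = 4798 + 21425 = 26223
Giving 2400 / 11629 / 8018 / 3140 / 15912 / 26223.
After projecting period 3:
Births: 8018 × 0.447 = 3584  |  15912 × 0.196 = 3119 → total 6703
Group 2: 2400 × 0.978 = 2347
Group 3: 11629 × 0.976 = 11350
Group 4: 8018 × 0.975 = 7818
Group 5: 3140 × 0.96 = 3014
Group 6: 15912 × 0.98 + 26223 × 0.671 = 15594 + 17596 = 33190
Giving 6703 / 2347 / 11350 / 7818 / 3014 / 33190.

2347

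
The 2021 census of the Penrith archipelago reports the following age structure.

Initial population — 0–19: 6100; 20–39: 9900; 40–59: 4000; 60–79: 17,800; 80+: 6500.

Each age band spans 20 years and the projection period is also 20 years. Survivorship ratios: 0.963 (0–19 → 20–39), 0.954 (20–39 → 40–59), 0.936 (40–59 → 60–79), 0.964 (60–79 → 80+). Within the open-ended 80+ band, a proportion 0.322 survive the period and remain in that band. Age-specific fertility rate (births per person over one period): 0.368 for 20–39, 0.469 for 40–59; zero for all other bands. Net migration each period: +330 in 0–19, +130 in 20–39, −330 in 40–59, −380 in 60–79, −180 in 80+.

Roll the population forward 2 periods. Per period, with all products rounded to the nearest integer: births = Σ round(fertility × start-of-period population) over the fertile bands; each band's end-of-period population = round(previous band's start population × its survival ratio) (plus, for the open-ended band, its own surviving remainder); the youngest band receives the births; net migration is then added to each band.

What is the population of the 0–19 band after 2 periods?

6814

Let band 1 be 0–19 through band 5 = 80+.
[period 1]
Births: 9900 × 0.368 = 3643, 4000 × 0.469 = 1876 → total 5519
Band 2: 6100 × 0.963 = 5874
Band 3: 9900 × 0.954 = 9445
Band 4: 4000 × 0.936 = 3744
Band 5: 17800 × 0.964 + 6500 × 0.322 = 17159 + 2093 = 19252
Net migration: Band 1 + 330 → 5849; Band 2 + 130 → 6004; Band 3 − 330 → 9115; Band 4 − 380 → 3364; Band 5 − 180 → 19072
End of period: [5849, 6004, 9115, 3364, 19072]
[period 2]
Births: 6004 × 0.368 = 2209, 9115 × 0.469 = 4275 → total 6484
Band 2: 5849 × 0.963 = 5633
Band 3: 6004 × 0.954 = 5728
Band 4: 9115 × 0.936 = 8532
Band 5: 3364 × 0.964 + 19072 × 0.322 = 3243 + 6141 = 9384
Net migration: Band 1 + 330 → 6814; Band 2 + 130 → 5763; Band 3 − 330 → 5398; Band 4 − 380 → 8152; Band 5 − 180 → 9204
End of period: [6814, 5763, 5398, 8152, 9204]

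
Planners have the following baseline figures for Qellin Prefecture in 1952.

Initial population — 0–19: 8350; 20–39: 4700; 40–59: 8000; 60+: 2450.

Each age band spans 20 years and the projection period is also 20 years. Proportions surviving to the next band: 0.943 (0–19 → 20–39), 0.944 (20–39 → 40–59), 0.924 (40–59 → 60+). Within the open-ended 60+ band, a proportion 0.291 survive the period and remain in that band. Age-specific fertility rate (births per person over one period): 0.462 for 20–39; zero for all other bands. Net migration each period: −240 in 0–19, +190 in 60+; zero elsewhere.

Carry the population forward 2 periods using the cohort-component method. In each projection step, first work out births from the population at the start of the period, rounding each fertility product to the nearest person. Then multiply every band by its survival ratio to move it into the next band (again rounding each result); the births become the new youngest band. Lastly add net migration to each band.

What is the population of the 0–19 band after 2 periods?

(Bands numbered youngest = 1 to oldest = 4.)
— Period 1 —
Births: 4700 × 0.462 = 2171
Band 2: 8350 × 0.943 = 7874
Band 3: 4700 × 0.944 = 4437
Band 4: 8000 × 0.924 + 2450 × 0.291 = 7392 + 713 = 8105
Net migration: Band 1 − 240 → 1931; Band 4 + 190 → 8295
End of period: [1931, 7874, 4437, 8295]
— Period 2 —
Births: 7874 × 0.462 = 3638
Band 2: 1931 × 0.943 = 1821
Band 3: 7874 × 0.944 = 7433
Band 4: 4437 × 0.924 + 8295 × 0.291 = 4100 + 2414 = 6514
Net migration: Band 1 − 240 → 3398; Band 4 + 190 → 6704
End of period: [3398, 1821, 7433, 6704]

3398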